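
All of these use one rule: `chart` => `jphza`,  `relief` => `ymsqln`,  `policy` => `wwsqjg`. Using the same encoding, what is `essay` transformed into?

Shifts by position in chart: pos 0: c→j (+7), pos 1: h→p (+8), pos 2: a→h (+7), pos 3: r→z (+8) — repeating every 2. The shifts repeat in a cycle of length 2: positions 0,1,… shift by +7, +8, then the pattern repeats.
On essay: e+7=l, s+8=a, s+7=z, a+8=i, y+7=f.

lazif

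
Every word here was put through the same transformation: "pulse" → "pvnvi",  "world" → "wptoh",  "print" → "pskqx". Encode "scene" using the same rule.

sdgqi

In pulse: p→p is +0, u→v is +1, l→n is +2, s→v is +3 — the shift increases by 1 each position. Each letter shifts forward by its position index (0, 1, 2, …) — the shift grows by one for each successive letter.
For scene: s+0=s, c+1=d, e+2=g, n+3=q, e+4=i.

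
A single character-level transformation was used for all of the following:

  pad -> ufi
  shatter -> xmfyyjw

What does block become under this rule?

gqthp

Compare letters: p→u is +5, a→f is +5, d→i is +5 — a constant shift. It's a constant shift of +5 (ROT5).
Applying it to block: b+5=g, l+5=q, o+5=t, c+5=h, k+5=p.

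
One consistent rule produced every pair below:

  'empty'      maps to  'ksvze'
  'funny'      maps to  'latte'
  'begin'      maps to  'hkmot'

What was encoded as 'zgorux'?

This is a Caesar cipher with shift 6.
Undoing it on zgorux: z−6=t, g−6=a, o−6=i, r−6=l, u−6=o, x−6=r.

tailor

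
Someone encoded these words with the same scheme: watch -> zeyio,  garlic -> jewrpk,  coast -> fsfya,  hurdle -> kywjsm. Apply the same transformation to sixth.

In watch: w→z is +3, a→e is +4, t→y is +5, c→i is +6 — the shift increases by 1 each position. The shift increases by 1 at each position, starting from +3: 3, 4, 5, ….
For sixth: s+3=v, i+4=m, x+5=c, t+6=z, h+7=o.

vmczo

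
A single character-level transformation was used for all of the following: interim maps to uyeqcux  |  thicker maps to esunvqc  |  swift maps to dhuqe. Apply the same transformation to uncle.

The shift depends on letter class: consonant n→y is +11, but vowel i→u is +12. Vowels shift forward by 12 and consonants shift forward by 11.
Applying it to uncle: u(vowel)+12=g, n(cons)+11=y, c(cons)+11=n, l(cons)+11=w, e(vowel)+12=q.

gynwq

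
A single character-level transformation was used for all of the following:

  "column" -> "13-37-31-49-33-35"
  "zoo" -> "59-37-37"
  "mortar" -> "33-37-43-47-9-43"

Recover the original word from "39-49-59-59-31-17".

puzzle

With a=1..z=26, the number is 2·pos + 7.
Undoing it on 39-49-59-59-31-17: 39→(39−7)÷2=16=p, 49→(49−7)÷2=21=u, 59→(59−7)÷2=26=z, 59→(59−7)÷2=26=z, 31→(31−7)÷2=12=l, 17→(17−7)÷2=5=e.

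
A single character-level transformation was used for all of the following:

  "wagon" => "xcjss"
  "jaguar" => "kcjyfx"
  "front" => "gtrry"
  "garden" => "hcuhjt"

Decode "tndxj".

The shift increases by 1 at each position, starting from +1: 1, 2, 3, ….
Decoding tndxj: t−1=s, n−2=l, d−3=a, x−4=t, j−5=e.

slate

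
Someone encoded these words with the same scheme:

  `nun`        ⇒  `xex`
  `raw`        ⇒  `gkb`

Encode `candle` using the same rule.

Two steps: reverse the string, then apply a Caesar shift of +10.
Applying it to candle: reverse → eldnac; then shift: e+10=o, l+10=v, d+10=n, n+10=x, a+10=k, c+10=m.

ovnxkm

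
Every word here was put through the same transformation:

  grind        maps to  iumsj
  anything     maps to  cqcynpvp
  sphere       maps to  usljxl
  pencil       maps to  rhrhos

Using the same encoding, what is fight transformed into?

hlkmz

In grind: g→i is +2, r→u is +3, i→m is +4, n→s is +5 — the shift increases by 1 each position. Each letter shifts forward by (position + 2), i.e. 2, 3, 4, … — the shift grows by one for each successive letter.
Applying it to fight: f+2=h, i+3=l, g+4=k, h+5=m, t+6=z.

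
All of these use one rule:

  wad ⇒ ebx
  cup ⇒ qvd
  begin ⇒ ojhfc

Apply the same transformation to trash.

itbsu

The output letters match the input read backwards, each shifted +1: wad reversed is daw. Read the word backwards and shift each letter +1.
On trash: reverse → hsart; then shift: h+1=i, s+1=t, a+1=b, r+1=s, t+1=u.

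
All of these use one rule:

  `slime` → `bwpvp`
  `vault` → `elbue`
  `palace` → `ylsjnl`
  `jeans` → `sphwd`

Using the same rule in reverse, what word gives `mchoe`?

draft

Shifts by position in slime: pos 0: s→b (+9), pos 1: l→w (+11), pos 2: i→p (+7), pos 3: m→v (+9), pos 4: e→p (+11) — repeating every 3. It's a Vigenère-style cipher with numeric key [9,11,7]: position i shifts by key[i mod 3].
Decoding mchoe: m−9=d, c−11=r, h−7=a, o−9=f, e−11=t.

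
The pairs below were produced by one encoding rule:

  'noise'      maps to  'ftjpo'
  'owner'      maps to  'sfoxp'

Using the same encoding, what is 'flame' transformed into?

Read the word backwards and shift each letter +1.
For flame: reverse → emalf; then shift: e+1=f, m+1=n, a+1=b, l+1=m, f+1=g.

fnbmg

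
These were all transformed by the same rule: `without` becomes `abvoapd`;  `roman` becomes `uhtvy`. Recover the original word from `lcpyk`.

The output letters match the input read backwards, each shifted +7: without reversed is tuohtiw. The word is reversed, then every letter is shifted forward by 7.
Decoding lcpyk: shift back: l−7=e, c−7=v, p−7=i, y−7=r, k−7=d → evird; then reverse → drive.

drive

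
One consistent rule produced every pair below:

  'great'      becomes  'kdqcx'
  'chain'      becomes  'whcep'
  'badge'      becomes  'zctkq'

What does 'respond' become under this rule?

g(6)→k(10) and r(17)→d(3) fit y≡23x+2 (mod 26); the inverse of 23 mod 26 is 17. Treating letters as 0–25, the rule is x ↦ 23x + 2 (mod 26).
On respond: r(17)→23·17+2≡3=d; e(4)→23·4+2≡16=q; s(18)→23·18+2≡0=a; p(15)→23·15+2≡9=j; o(14)→23·14+2≡12=m; n(13)→23·13+2≡15=p; d(3)→23·3+2≡19=t (all mod 26).

dqajmpt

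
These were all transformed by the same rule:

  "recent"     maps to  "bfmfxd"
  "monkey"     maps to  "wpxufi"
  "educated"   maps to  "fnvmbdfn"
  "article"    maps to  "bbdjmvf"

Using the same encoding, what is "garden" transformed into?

The shift depends on letter class: consonant r→b is +10, but vowel e→f is +1. The rule splits by letter class: vowels +1, consonants +10.
For garden: g(cons)+10=q, a(vowel)+1=b, r(cons)+10=b, d(cons)+10=n, e(vowel)+1=f, n(cons)+10=x.

qbbnfx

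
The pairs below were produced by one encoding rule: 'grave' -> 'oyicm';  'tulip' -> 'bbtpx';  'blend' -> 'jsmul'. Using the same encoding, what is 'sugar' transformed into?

abohz

Shifts by position in grave: pos 0: g→o (+8), pos 1: r→y (+7), pos 2: a→i (+8), pos 3: v→c (+7) — repeating every 2. The shifts repeat in a cycle of length 2: positions 0,1,… shift by +8, +7, then the pattern repeats.
For sugar: s+8=a, u+7=b, g+8=o, a+7=h, r+8=z.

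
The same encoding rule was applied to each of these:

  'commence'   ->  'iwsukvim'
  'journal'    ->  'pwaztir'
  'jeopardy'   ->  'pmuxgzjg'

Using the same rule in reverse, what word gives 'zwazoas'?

tourism

Shifts by position in commence: pos 0: c→i (+6), pos 1: o→w (+8), pos 2: m→s (+6), pos 3: m→u (+8) — repeating every 2. The shifts repeat in a cycle of length 2: positions 0,1,… shift by +6, +8, then the pattern repeats.
Decoding zwazoas: z−6=t, w−8=o, a−6=u, z−8=r, o−6=i, a−8=s, s−6=m.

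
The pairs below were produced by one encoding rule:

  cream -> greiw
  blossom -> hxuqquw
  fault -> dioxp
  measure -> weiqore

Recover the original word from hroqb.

brush

Each letter's alphabet position (a=0..z=25) is mapped through 25·x+8 mod 26 — an affine cipher.
Decoding hroqb: h(7)→25·(7−8)≡1=b; r(17)→25·(17−8)≡17=r; o(14)→25·(14−8)≡20=u; q(16)→25·(16−8)≡18=s; b(1)→25·(1−8)≡7=h (all mod 26).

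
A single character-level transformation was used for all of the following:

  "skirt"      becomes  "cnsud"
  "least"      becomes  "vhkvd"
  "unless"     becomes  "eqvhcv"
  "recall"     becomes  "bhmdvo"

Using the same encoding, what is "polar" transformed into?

Shifts by position in skirt: pos 0: s→c (+10), pos 1: k→n (+3), pos 2: i→s (+10), pos 3: r→u (+3) — repeating every 2. It's a Vigenère-style cipher with numeric key [10,3]: position i shifts by key[i mod 2].
For polar: p+10=z, o+3=r, l+10=v, a+3=d, r+10=b.

zrvdb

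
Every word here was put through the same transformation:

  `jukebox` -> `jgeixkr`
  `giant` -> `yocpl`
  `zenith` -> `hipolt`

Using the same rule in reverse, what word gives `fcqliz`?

Each letter's alphabet position (a=0..z=25) is mapped through 21·x+2 mod 26 — an affine cipher.
Undoing it on fcqliz: f(5)→5·(5−2)≡15=p; c(2)→5·(2−2)≡0=a; q(16)→5·(16−2)≡18=s; l(11)→5·(11−2)≡19=t; i(8)→5·(8−2)≡4=e; z(25)→5·(25−2)≡11=l (all mod 26).

pastel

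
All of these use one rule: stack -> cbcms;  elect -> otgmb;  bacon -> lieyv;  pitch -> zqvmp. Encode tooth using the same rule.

dwqdp

Shifts by position in stack: pos 0: s→c (+10), pos 1: t→b (+8), pos 2: a→c (+2), pos 3: c→m (+10), pos 4: k→s (+8) — repeating every 3. A repeating key of period 3 is used — shifts +10, +8, +2 over and over.
For tooth: t+10=d, o+8=w, o+2=q, t+10=d, h+8=p.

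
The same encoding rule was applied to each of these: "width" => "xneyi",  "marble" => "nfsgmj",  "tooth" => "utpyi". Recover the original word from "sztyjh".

rustic

Shifts by position in width: pos 0: w→x (+1), pos 1: i→n (+5), pos 2: d→e (+1), pos 3: t→y (+5) — repeating every 2. The shifts repeat in a cycle of length 2: positions 0,1,… shift by +1, +5, then the pattern repeats.
Decoding sztyjh: s−1=r, z−5=u, t−1=s, y−5=t, j−1=i, h−5=c.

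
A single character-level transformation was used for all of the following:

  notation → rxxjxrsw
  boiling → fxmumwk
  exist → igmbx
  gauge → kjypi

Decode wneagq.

search

Shifts by position in notation: pos 0: n→r (+4), pos 1: o→x (+9), pos 2: t→x (+4), pos 3: a→j (+9) — repeating every 2. A repeating key of period 2 is used — shifts +4, +9 over and over.
Decoding wneagq: w−4=s, n−9=e, e−4=a, a−9=r, g−4=c, q−9=h.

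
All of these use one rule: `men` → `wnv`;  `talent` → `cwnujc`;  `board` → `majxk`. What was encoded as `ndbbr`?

The output letters match the input read backwards, each shifted +9: men reversed is nem. The word is reversed, then every letter is shifted forward by 9.
Undoing it on ndbbr: shift back: n−9=e, d−9=u, b−9=s, b−9=s, r−9=i → eussi; then reverse → issue.

issue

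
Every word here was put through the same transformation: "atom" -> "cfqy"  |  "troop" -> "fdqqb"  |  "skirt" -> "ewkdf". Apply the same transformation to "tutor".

The shift depends on letter class: consonant t→f is +12, but vowel a→c is +2. The rule splits by letter class: vowels +2, consonants +12.
Applying it to tutor: t(cons)+12=f, u(vowel)+2=w, t(cons)+12=f, o(vowel)+2=q, r(cons)+12=d.

fwfqd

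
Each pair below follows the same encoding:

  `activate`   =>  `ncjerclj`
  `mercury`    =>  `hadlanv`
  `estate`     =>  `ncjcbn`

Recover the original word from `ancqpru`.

lighter

The output letters match the input read backwards, each shifted +9: activate reversed is etavitca. Two steps: reverse the string, then apply a Caesar shift of +9.
Undoing it on ancqpru: shift back: a−9=r, n−9=e, c−9=t, q−9=h, p−9=g, r−9=i, u−9=l → rethgil; then reverse → lighter.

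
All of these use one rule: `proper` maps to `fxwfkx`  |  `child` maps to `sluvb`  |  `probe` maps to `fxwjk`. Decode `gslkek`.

p(15)→f(5) and r(17)→x(23) fit y≡9x+0 (mod 26); the inverse of 9 mod 26 is 3. This is an affine cipher: with a=0,…,z=25, each position x becomes (9x+0) mod 26.
Decoding gslkek: g(6)→3·(6−0)≡18=s; s(18)→3·(18−0)≡2=c; l(11)→3·(11−0)≡7=h; k(10)→3·(10−0)≡4=e; e(4)→3·(4−0)≡12=m; k(10)→3·(10−0)≡4=e (all mod 26).

scheme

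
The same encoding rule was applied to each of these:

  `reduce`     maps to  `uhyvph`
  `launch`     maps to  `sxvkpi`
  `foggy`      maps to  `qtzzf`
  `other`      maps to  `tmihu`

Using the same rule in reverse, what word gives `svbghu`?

lumber

r(17)→u(20) and e(4)→h(7) fit y≡9x+23 (mod 26); the inverse of 9 mod 26 is 3. This is an affine cipher: with a=0,…,z=25, each position x becomes (9x+23) mod 26.
Reversing it on svbghu: s(18)→3·(18−23)≡11=l; v(21)→3·(21−23)≡20=u; b(1)→3·(1−23)≡12=m; g(6)→3·(6−23)≡1=b; h(7)→3·(7−23)≡4=e; u(20)→3·(20−23)≡17=r (all mod 26).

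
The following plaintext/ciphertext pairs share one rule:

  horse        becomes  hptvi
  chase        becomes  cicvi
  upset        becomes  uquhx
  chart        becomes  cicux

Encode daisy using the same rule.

In horse: h→h is +0, o→p is +1, r→t is +2, s→v is +3 — the shift increases by 1 each position. Each letter shifts forward by its position index (0, 1, 2, …) — the shift grows by one for each successive letter.
For daisy: d+0=d, a+1=b, i+2=k, s+3=v, y+4=c.

dbkvc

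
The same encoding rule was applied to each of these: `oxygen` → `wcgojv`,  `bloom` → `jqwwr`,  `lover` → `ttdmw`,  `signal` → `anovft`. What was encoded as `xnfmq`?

Shifts by position in oxygen: pos 0: o→w (+8), pos 1: x→c (+5), pos 2: y→g (+8), pos 3: g→o (+8), pos 4: e→j (+5), pos 5: n→v (+8) — repeating every 3. It's a Vigenère-style cipher with numeric key [8,5,8]: position i shifts by key[i mod 3].
Undoing it on xnfmq: x−8=p, n−5=i, f−8=x, m−8=e, q−5=l.

pixel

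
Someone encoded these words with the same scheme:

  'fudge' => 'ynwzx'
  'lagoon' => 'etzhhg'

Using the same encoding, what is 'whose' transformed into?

pahlx

This is a Caesar cipher with shift 19.
On whose: w+19=p, h+19=a, o+19=h, s+19=l, e+19=x.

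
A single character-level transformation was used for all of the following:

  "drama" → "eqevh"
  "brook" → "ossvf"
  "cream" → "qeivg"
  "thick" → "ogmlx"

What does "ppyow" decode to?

The output letters match the input read backwards, each shifted +4: drama reversed is amard. Read the word backwards and shift each letter +4.
Decoding ppyow: shift back: p−4=l, p−4=l, y−4=u, o−4=k, w−4=s → lluks; then reverse → skull.

skull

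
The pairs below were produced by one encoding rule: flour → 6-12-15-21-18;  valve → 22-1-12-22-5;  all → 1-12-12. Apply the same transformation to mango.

f is letter #6 and maps to 6: an offset of 0. Each letter is replaced by its alphabet position (a=1, b=2, …, z=26).
On mango: m=13→13, a=1→1, n=14→14, g=7→7, o=15→15.

13-1-14-7-15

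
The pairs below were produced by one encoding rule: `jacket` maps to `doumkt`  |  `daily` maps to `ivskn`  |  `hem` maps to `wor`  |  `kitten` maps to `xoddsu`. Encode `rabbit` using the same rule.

The word is reversed, then every letter is shifted forward by 10.
For rabbit: reverse → tibbar; then shift: t+10=d, i+10=s, b+10=l, b+10=l, a+10=k, r+10=b.

dsllkb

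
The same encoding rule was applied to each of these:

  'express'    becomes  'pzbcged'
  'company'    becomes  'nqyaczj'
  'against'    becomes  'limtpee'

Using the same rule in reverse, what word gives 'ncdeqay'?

cartoon

Shifts by position in express: pos 0: e→p (+11), pos 1: x→z (+2), pos 2: p→b (+12), pos 3: r→c (+11), pos 4: e→g (+2), pos 5: s→e (+12) — repeating every 3. It's a Vigenère-style cipher with numeric key [11,2,12]: position i shifts by key[i mod 3].
Reversing it on ncdeqay: n−11=c, c−2=a, d−12=r, e−11=t, q−2=o, a−12=o, y−11=n.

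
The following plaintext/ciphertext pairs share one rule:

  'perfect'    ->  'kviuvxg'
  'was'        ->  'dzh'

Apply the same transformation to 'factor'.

This is the alphabet-reversal cipher (Atbash): a becomes z, b becomes y, etc.
Applying it to factor: f↔u, a↔z, c↔x, t↔g, o↔l, r↔i.

uzxgli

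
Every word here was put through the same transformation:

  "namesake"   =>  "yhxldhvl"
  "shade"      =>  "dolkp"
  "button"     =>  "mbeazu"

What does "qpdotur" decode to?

It's a Vigenère-style cipher with numeric key [11,7]: position i shifts by key[i mod 2].
Undoing it on qpdotur: q−11=f, p−7=i, d−11=s, o−7=h, t−11=i, u−7=n, r−11=g.

fishing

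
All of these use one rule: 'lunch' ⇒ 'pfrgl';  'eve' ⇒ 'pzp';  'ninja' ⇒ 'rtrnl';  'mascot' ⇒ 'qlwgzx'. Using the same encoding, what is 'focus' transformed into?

jzgfw

The shift depends on letter class: consonant l→p is +4, but vowel u→f is +11. The rule splits by letter class: vowels +11, consonants +4.
For focus: f(cons)+4=j, o(vowel)+11=z, c(cons)+4=g, u(vowel)+11=f, s(cons)+4=w.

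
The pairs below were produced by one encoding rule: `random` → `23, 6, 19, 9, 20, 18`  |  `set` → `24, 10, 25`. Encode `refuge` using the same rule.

23, 10, 11, 26, 12, 10

The number is (letter's place in the alphabet, a=1) + 5.
On refuge: r=18→23, e=5→10, f=6→11, u=21→26, g=7→12, e=5→10.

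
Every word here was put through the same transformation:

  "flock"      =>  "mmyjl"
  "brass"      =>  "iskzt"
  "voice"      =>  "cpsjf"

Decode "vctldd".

object

It's a Vigenère-style cipher with numeric key [7,1,10]: position i shifts by key[i mod 3].
Decoding vctldd: v−7=o, c−1=b, t−10=j, l−7=e, d−1=c, d−10=t.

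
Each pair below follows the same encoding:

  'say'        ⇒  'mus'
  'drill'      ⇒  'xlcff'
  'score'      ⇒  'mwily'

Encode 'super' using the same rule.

Compare letters: s→m is +20, a→u is +20, y→s is +20 — a constant shift. This is a Caesar cipher with shift 20.
For super: s+20=m, u+20=o, p+20=j, e+20=y, r+20=l.

mojyl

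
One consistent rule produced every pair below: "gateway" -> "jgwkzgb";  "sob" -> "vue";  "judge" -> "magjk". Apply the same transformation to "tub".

The shift depends on letter class: consonant g→j is +3, but vowel a→g is +6. Two shifts are in play — +6 for a/e/i/o/u, +3 for every other letter.
For tub: t(cons)+3=w, u(vowel)+6=a, b(cons)+3=e.

wae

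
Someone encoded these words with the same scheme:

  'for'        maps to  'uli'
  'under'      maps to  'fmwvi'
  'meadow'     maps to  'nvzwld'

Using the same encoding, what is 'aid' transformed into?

Each letter is replaced by its mirror in the alphabet: a↔z, b↔y, c↔x, and so on (the Atbash cipher).
Applying it to aid: a↔z, i↔r, d↔w.

zrw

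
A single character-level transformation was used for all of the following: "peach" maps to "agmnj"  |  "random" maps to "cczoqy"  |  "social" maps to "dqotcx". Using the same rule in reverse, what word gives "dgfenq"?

settle

Shifts by position in peach: pos 0: p→a (+11), pos 1: e→g (+2), pos 2: a→m (+12), pos 3: c→n (+11), pos 4: h→j (+2) — repeating every 3. A repeating key of period 3 is used — shifts +11, +2, +12 over and over.
Reversing it on dgfenq: d−11=s, g−2=e, f−12=t, e−11=t, n−2=l, q−12=e.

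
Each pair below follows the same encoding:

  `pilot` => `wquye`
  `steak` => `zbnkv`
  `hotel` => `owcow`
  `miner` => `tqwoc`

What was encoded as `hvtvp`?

ankle

In pilot: p→w is +7, i→q is +8, l→u is +9, o→y is +10 — the shift increases by 1 each position. The shift increases by 1 at each position, starting from +7: 7, 8, 9, ….
Reversing it on hvtvp: h−7=a, v−8=n, t−9=k, v−10=l, p−11=e.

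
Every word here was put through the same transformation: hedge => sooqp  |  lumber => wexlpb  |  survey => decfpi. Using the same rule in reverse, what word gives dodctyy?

Shifts by position in hedge: pos 0: h→s (+11), pos 1: e→o (+10), pos 2: d→o (+11), pos 3: g→q (+10) — repeating every 2. The shifts repeat in a cycle of length 2: positions 0,1,… shift by +11, +10, then the pattern repeats.
Undoing it on dodctyy: d−11=s, o−10=e, d−11=s, c−10=s, t−11=i, y−10=o, y−11=n.

session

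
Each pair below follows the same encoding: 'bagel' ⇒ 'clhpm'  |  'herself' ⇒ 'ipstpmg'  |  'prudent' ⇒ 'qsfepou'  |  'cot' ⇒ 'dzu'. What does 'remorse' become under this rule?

Vowels shift forward by 11 and consonants shift forward by 1.
Applying it to remorse: r(cons)+1=s, e(vowel)+11=p, m(cons)+1=n, o(vowel)+11=z, r(cons)+1=s, s(cons)+1=t, e(vowel)+11=p.

spnzstp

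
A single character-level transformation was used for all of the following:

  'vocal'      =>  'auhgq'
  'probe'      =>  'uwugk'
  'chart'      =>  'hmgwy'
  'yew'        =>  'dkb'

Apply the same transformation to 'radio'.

Vowels shift forward by 6 and consonants shift forward by 5.
Applying it to radio: r(cons)+5=w, a(vowel)+6=g, d(cons)+5=i, i(vowel)+6=o, o(vowel)+6=u.

wgiou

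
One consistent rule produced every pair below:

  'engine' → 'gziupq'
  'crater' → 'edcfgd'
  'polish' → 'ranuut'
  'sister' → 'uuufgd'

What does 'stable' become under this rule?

ufcnnq

A repeating key of period 2 is used — shifts +2, +12 over and over.
For stable: s+2=u, t+12=f, a+2=c, b+12=n, l+2=n, e+12=q.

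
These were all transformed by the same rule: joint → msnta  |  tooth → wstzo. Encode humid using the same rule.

kyrok

In joint: j→m is +3, o→s is +4, i→n is +5, n→t is +6 — the shift increases by 1 each position. The shift increases by 1 at each position, starting from +3: 3, 4, 5, ….
Applying it to humid: h+3=k, u+4=y, m+5=r, i+6=o, d+7=k.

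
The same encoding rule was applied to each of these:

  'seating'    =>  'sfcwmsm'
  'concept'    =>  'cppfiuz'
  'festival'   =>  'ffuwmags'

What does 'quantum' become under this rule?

qvcqxzs

In seating: s→s is +0, e→f is +1, a→c is +2, t→w is +3 — the shift increases by 1 each position. The shift increases by 1 at each position, starting from +0: 0, 1, 2, ….
Applying it to quantum: q+0=q, u+1=v, a+2=c, n+3=q, t+4=x, u+5=z, m+6=s.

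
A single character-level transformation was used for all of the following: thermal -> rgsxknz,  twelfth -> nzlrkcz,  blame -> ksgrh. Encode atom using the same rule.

suzg

The output letters match the input read backwards, each shifted +6: thermal reversed is lamreht. The word is reversed, then every letter is shifted forward by 6.
Applying it to atom: reverse → mota; then shift: m+6=s, o+6=u, t+6=z, a+6=g.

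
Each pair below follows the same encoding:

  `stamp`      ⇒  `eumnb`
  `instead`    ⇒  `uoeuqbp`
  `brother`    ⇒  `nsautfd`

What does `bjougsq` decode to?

picture

Shifts by position in stamp: pos 0: s→e (+12), pos 1: t→u (+1), pos 2: a→m (+12), pos 3: m→n (+1) — repeating every 2. It's a Vigenère-style cipher with numeric key [12,1]: position i shifts by key[i mod 2].
Reversing it on bjougsq: b−12=p, j−1=i, o−12=c, u−1=t, g−12=u, s−1=r, q−12=e.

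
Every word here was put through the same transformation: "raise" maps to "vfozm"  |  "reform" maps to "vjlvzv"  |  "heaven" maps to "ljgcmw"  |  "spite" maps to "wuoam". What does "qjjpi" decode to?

media

Letter i (0-indexed) is shifted by i+4, so successive shifts are 4, 5, 6, ….
Undoing it on qjjpi: q−4=m, j−5=e, j−6=d, p−7=i, i−8=a.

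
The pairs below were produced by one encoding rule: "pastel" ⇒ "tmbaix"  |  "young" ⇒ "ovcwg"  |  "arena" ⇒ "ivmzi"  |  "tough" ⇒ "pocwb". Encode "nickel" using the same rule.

tmskqv

The output letters match the input read backwards, each shifted +8: pastel reversed is letsap. Read the word backwards and shift each letter +8.
On nickel: reverse → lekcin; then shift: l+8=t, e+8=m, k+8=s, c+8=k, i+8=q, n+8=v.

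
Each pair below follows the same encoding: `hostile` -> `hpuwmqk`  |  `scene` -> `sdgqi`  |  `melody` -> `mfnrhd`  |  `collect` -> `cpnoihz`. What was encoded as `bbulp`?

basil

In hostile: h→h is +0, o→p is +1, s→u is +2, t→w is +3 — the shift increases by 1 each position. Letter i (0-indexed) is shifted by i+0, so successive shifts are 0, 1, 2, ….
Reversing it on bbulp: b−0=b, b−1=a, u−2=s, l−3=i, p−4=l.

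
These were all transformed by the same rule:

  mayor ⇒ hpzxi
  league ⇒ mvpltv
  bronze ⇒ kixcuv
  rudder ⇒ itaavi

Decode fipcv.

Each letter's alphabet position (a=0..z=25) is mapped through 21·x+15 mod 26 — an affine cipher.
Decoding fipcv: f(5)→5·(5−15)≡2=c; i(8)→5·(8−15)≡17=r; p(15)→5·(15−15)≡0=a; c(2)→5·(2−15)≡13=n; v(21)→5·(21−15)≡4=e (all mod 26).

crane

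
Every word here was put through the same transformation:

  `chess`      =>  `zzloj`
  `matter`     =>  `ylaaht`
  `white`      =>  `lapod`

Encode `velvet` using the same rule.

alcslc

The output letters match the input read backwards, each shifted +7: chess reversed is ssehc. Two steps: reverse the string, then apply a Caesar shift of +7.
Applying it to velvet: reverse → tevlev; then shift: t+7=a, e+7=l, v+7=c, l+7=s, e+7=l, v+7=c.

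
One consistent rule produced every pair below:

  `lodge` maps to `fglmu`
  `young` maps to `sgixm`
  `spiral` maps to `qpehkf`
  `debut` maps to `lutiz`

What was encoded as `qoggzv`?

smooth

l(11)→f(5) and o(14)→g(6) fit y≡9x+10 (mod 26); the inverse of 9 mod 26 is 3. This is an affine cipher: with a=0,…,z=25, each position x becomes (9x+10) mod 26.
Undoing it on qoggzv: q(16)→3·(16−10)≡18=s; o(14)→3·(14−10)≡12=m; g(6)→3·(6−10)≡14=o; g(6)→3·(6−10)≡14=o; z(25)→3·(25−10)≡19=t; v(21)→3·(21−10)≡7=h (all mod 26).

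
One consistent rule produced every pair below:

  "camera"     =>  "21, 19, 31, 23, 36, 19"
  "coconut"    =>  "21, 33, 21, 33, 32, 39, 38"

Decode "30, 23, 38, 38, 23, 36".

c is letter #3 and maps to 21: an offset of 18. Letters become their 1-based position plus 18 (so a→19, b→20, …).
Undoing it on 30, 23, 38, 38, 23, 36: 30→(30−18)÷1=12=l, 23→(23−18)÷1=5=e, 38→(38−18)÷1=20=t, 38→(38−18)÷1=20=t, 23→(23−18)÷1=5=e, 36→(36−18)÷1=18=r.

letter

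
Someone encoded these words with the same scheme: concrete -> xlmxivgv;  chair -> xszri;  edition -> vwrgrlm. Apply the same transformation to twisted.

Letters are reflected about the middle of the alphabet (position → 25−position): Atbash.
Applying it to twisted: t↔g, w↔d, i↔r, s↔h, t↔g, e↔v, d↔w.

gdrhgvw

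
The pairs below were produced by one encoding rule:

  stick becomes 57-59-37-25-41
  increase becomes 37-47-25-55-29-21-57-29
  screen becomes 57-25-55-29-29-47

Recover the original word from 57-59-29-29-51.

steep

The formula is n = 2×(alphabet index, a=1) + 19.
Undoing it on 57-59-29-29-51: 57→(57−19)÷2=19=s, 59→(59−19)÷2=20=t, 29→(29−19)÷2=5=e, 29→(29−19)÷2=5=e, 51→(51−19)÷2=16=p.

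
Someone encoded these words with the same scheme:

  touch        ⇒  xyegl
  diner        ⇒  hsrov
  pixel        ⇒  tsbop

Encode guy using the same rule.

Two shifts are in play — +10 for a/e/i/o/u, +4 for every other letter.
For guy: g(cons)+4=k, u(vowel)+10=e, y(cons)+4=c.

kec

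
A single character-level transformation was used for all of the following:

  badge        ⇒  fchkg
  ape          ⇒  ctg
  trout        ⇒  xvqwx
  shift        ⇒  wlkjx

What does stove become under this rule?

wxqzg

The shift depends on letter class: consonant b→f is +4, but vowel a→c is +2. The rule splits by letter class: vowels +2, consonants +4.
For stove: s(cons)+4=w, t(cons)+4=x, o(vowel)+2=q, v(cons)+4=z, e(vowel)+2=g.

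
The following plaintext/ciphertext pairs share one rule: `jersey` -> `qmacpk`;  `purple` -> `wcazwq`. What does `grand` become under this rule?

nzjxo

The shift increases by 1 at each position, starting from +7: 7, 8, 9, ….
Applying it to grand: g+7=n, r+8=z, a+9=j, n+10=x, d+11=o.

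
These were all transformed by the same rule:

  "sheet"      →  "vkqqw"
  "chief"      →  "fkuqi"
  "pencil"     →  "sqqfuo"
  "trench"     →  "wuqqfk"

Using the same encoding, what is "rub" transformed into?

uge

The rule splits by letter class: vowels +12, consonants +3.
Applying it to rub: r(cons)+3=u, u(vowel)+12=g, b(cons)+3=e.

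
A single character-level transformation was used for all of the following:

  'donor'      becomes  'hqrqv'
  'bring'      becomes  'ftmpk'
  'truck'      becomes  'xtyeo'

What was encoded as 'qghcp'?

It's a Vigenère-style cipher with numeric key [4,2]: position i shifts by key[i mod 2].
Reversing it on qghcp: q−4=m, g−2=e, h−4=d, c−2=a, p−4=l.

medal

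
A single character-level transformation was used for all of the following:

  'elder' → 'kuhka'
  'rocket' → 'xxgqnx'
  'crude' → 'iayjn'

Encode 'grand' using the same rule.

Shifts by position in elder: pos 0: e→k (+6), pos 1: l→u (+9), pos 2: d→h (+4), pos 3: e→k (+6), pos 4: r→a (+9) — repeating every 3. A repeating key of period 3 is used — shifts +6, +9, +4 over and over.
On grand: g+6=m, r+9=a, a+4=e, n+6=t, d+9=m.

maetm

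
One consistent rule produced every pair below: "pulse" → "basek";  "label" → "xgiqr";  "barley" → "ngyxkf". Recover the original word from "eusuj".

Shifts by position in pulse: pos 0: p→b (+12), pos 1: u→a (+6), pos 2: l→s (+7), pos 3: s→e (+12), pos 4: e→k (+6) — repeating every 3. The shifts repeat in a cycle of length 3: positions 0,1,… shift by +12, +6, +7, then the pattern repeats.
Decoding eusuj: e−12=s, u−6=o, s−7=l, u−12=i, j−6=d.

solid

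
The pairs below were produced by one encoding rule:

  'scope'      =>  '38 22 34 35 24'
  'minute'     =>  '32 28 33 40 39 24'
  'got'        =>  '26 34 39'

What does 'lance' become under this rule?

31 20 33 22 24

The number is (letter's place in the alphabet, a=1) + 19.
Applying it to lance: l=12→31, a=1→20, n=14→33, c=3→22, e=5→24.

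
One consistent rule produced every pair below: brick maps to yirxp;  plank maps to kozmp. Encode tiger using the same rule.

grtvi

Each pair mirrors across the alphabet (b↔y, r↔i, i↔r): positions sum to 25. Letters are reflected about the middle of the alphabet (position → 25−position): Atbash.
On tiger: t↔g, i↔r, g↔t, e↔v, r↔i.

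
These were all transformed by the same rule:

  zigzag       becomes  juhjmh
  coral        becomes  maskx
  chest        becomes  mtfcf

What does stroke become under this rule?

It's a Vigenère-style cipher with numeric key [10,12,1]: position i shifts by key[i mod 3].
On stroke: s+10=c, t+12=f, r+1=s, o+10=y, k+12=w, e+1=f.

cfsywf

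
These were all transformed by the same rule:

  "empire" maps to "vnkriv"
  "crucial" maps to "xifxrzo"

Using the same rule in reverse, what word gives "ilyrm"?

robin

Each pair mirrors across the alphabet (e↔v, m↔n, p↔k): positions sum to 25. This is the alphabet-reversal cipher (Atbash): a becomes z, b becomes y, etc.
Undoing it on ilyrm: i↔r, l↔o, y↔b, r↔i, m↔n.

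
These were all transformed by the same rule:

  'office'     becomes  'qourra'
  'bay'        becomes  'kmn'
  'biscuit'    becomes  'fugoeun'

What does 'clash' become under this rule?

temxo

The output letters match the input read backwards, each shifted +12: office reversed is eciffo. The word is reversed, then every letter is shifted forward by 12.
For clash: reverse → hsalc; then shift: h+12=t, s+12=e, a+12=m, l+12=x, c+12=o.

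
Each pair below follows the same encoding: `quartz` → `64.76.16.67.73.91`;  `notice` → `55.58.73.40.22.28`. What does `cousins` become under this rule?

22.58.76.70.40.55.70

Each letter becomes 3×(its alphabet position, a=1..z=26) + 13.
Applying it to cousins: c=3→22, o=15→58, u=21→76, s=19→70, i=9→40, n=14→55, s=19→70.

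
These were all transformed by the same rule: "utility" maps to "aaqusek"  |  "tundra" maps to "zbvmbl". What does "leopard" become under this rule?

In utility: u→a is +6, t→a is +7, i→q is +8, l→u is +9 — the shift increases by 1 each position. Each letter shifts forward by (position + 6), i.e. 6, 7, 8, … — the shift grows by one for each successive letter.
On leopard: l+6=r, e+7=l, o+8=w, p+9=y, a+10=k, r+11=c, d+12=p.

rlwykcp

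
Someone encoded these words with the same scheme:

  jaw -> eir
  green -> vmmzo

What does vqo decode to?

gin

The output letters match the input read backwards, each shifted +8: jaw reversed is waj. Read the word backwards and shift each letter +8.
Undoing it on vqo: shift back: v−8=n, q−8=i, o−8=g → nig; then reverse → gin.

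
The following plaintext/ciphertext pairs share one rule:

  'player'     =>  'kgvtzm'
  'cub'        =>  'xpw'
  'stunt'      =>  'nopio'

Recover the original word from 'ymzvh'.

This is a Caesar cipher with shift 21.
Reversing it on ymzvh: y−21=d, m−21=r, z−21=e, v−21=a, h−21=m.

dream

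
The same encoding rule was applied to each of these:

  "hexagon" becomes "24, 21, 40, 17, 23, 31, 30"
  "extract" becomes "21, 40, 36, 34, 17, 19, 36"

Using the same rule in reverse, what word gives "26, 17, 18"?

jab

h is letter #8 and maps to 24: an offset of 16. Letters become their 1-based position plus 16 (so a→17, b→18, …).
Reversing it on 26, 17, 18: 26→(26−16)÷1=10=j, 17→(17−16)÷1=1=a, 18→(18−16)÷1=2=b.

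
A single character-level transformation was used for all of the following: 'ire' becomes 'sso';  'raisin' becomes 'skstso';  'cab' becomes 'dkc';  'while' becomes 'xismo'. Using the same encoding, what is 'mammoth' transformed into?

The shift depends on letter class: consonant r→s is +1, but vowel i→s is +10. Two shifts are in play — +10 for a/e/i/o/u, +1 for every other letter.
For mammoth: m(cons)+1=n, a(vowel)+10=k, m(cons)+1=n, m(cons)+1=n, o(vowel)+10=y, t(cons)+1=u, h(cons)+1=i.

nknnyui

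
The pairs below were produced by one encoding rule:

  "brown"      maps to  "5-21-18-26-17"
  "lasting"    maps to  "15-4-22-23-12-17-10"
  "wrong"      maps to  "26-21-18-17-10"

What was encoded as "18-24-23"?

b is letter #2 and maps to 5: an offset of 3. Each letter is replaced by its alphabet position (a=1..z=26) + 3.
Undoing it on 18-24-23: 18→(18−3)÷1=15=o, 24→(24−3)÷1=21=u, 23→(23−3)÷1=20=t.

out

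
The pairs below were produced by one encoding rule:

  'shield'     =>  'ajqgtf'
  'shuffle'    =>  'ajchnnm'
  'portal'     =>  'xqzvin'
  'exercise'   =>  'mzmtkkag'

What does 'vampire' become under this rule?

dcurqtm

A repeating key of period 2 is used — shifts +8, +2 over and over.
Applying it to vampire: v+8=d, a+2=c, m+8=u, p+2=r, i+8=q, r+2=t, e+8=m.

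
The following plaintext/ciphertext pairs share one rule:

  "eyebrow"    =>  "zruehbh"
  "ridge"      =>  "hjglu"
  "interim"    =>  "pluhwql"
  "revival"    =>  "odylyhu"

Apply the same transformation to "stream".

The output letters match the input read backwards, each shifted +3: eyebrow reversed is worbeye. Two steps: reverse the string, then apply a Caesar shift of +3.
For stream: reverse → maerts; then shift: m+3=p, a+3=d, e+3=h, r+3=u, t+3=w, s+3=v.

pdhuwv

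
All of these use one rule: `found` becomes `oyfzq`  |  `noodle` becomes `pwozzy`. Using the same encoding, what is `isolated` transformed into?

The word is reversed, then every letter is shifted forward by 11.
For isolated: reverse → detalosi; then shift: d+11=o, e+11=p, t+11=e, a+11=l, l+11=w, o+11=z, s+11=d, i+11=t.

opelwzdt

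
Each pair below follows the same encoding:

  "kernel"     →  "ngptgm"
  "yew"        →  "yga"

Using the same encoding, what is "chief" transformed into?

hgkje

Read the word backwards and shift each letter +2.
For chief: reverse → feihc; then shift: f+2=h, e+2=g, i+2=k, h+2=j, c+2=e.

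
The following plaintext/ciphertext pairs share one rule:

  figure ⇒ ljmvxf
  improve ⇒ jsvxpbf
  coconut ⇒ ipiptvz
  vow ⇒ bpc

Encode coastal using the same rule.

Two shifts are in play — +1 for a/e/i/o/u, +6 for every other letter.
For coastal: c(cons)+6=i, o(vowel)+1=p, a(vowel)+1=b, s(cons)+6=y, t(cons)+6=z, a(vowel)+1=b, l(cons)+6=r.

ipbyzbr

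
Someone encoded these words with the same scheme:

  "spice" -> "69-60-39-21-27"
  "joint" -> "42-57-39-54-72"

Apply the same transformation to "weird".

The formula is n = 3×(alphabet index, a=1) + 12.
On weird: w=23→81, e=5→27, i=9→39, r=18→66, d=4→24.

81-27-39-66-24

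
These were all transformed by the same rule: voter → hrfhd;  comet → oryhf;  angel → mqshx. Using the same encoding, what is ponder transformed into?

Shifts by position in voter: pos 0: v→h (+12), pos 1: o→r (+3), pos 2: t→f (+12), pos 3: e→h (+3) — repeating every 2. It's a Vigenère-style cipher with numeric key [12,3]: position i shifts by key[i mod 2].
On ponder: p+12=b, o+3=r, n+12=z, d+3=g, e+12=q, r+3=u.

brzgqu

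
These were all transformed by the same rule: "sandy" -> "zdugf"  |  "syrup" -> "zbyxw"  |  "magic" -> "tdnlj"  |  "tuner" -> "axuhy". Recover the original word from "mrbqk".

found

Shifts by position in sandy: pos 0: s→z (+7), pos 1: a→d (+3), pos 2: n→u (+7), pos 3: d→g (+3) — repeating every 2. It's a Vigenère-style cipher with numeric key [7,3]: position i shifts by key[i mod 2].
Undoing it on mrbqk: m−7=f, r−3=o, b−7=u, q−3=n, k−7=d.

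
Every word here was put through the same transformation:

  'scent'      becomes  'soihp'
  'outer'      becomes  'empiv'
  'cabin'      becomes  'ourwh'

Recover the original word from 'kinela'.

s(18)→s(18) and c(2)→o(14) fit y≡23x+20 (mod 26); the inverse of 23 mod 26 is 17. This is an affine cipher: with a=0,…,z=25, each position x becomes (23x+20) mod 26.
Decoding kinela: k(10)→17·(10−20)≡12=m; i(8)→17·(8−20)≡4=e; n(13)→17·(13−20)≡11=l; e(4)→17·(4−20)≡14=o; l(11)→17·(11−20)≡3=d; a(0)→17·(0−20)≡24=y (all mod 26).

melody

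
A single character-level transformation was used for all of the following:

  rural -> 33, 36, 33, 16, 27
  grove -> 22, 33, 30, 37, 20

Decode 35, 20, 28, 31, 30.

tempo

r is letter #18 and maps to 33: an offset of 15. Letters become their 1-based position plus 15 (so a→16, b→17, …).
Undoing it on 35, 20, 28, 31, 30: 35→(35−15)÷1=20=t, 20→(20−15)÷1=5=e, 28→(28−15)÷1=13=m, 31→(31−15)÷1=16=p, 30→(30−15)÷1=15=o.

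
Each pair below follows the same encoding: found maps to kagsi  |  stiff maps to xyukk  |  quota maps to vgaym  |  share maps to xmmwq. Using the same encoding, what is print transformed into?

uwusy

The shift depends on letter class: consonant f→k is +5, but vowel o→a is +12. Vowels shift forward by 12 and consonants shift forward by 5.
On print: p(cons)+5=u, r(cons)+5=w, i(vowel)+12=u, n(cons)+5=s, t(cons)+5=y.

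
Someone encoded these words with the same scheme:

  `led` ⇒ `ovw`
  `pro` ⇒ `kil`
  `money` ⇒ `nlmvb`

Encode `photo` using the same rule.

This is the alphabet-reversal cipher (Atbash): a becomes z, b becomes y, etc.
Applying it to photo: p↔k, h↔s, o↔l, t↔g, o↔l.

kslgl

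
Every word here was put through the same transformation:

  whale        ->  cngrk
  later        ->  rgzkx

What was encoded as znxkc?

Compare letters: w→c is +6, h→n is +6, a→g is +6 — a constant shift. This is a Caesar cipher with shift 6.
Undoing it on znxkc: z−6=t, n−6=h, x−6=r, k−6=e, c−6=w.

threw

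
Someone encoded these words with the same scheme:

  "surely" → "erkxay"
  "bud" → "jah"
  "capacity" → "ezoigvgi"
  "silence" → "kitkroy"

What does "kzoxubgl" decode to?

The output letters match the input read backwards, each shifted +6: surely reversed is ylerus. The word is reversed, then every letter is shifted forward by 6.
Reversing it on kzoxubgl: shift back: k−6=e, z−6=t, o−6=i, x−6=r, u−6=o, b−6=v, g−6=a, l−6=f → etirovaf; then reverse → favorite.

favorite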